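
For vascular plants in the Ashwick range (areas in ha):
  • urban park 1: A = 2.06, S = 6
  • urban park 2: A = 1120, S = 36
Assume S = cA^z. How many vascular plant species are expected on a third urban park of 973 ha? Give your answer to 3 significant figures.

34.6

z = ln(36/6) / ln(1120/2.06) = 1.7918 / 6.2984 = 0.2845
c = 6 / 2.06^0.2845 = 6 / 1.228 = 4.885
S₃ = 4.885 × 973^0.2845 = 4.885 × 7.08 ≈ 34.59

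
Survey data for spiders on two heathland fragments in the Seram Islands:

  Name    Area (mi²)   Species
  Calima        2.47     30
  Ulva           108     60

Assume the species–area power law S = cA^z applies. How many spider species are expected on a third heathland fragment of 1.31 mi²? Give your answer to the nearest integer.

z = ln(60/30) / ln(108/2.47) = 0.6931 / 3.7779 = 0.1835
c = 30 / 2.47^0.1835 = 30 / 1.18 = 25.41
S₃ = 25.41 × 1.31^0.1835 = 25.41 × 1.051 ≈ 26.7

27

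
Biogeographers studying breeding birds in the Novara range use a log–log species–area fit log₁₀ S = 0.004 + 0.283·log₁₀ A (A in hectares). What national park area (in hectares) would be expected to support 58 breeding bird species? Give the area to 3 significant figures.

58 = 1.009 × A^0.283  ⇒  A^0.283 = 58/1.009 = 57.47
ln A = ln(57.47) / 0.283 = 4.0512 / 0.283 = 14.3153
A = e^14.3153 ≈ 1648390 hectares

1650000 hectares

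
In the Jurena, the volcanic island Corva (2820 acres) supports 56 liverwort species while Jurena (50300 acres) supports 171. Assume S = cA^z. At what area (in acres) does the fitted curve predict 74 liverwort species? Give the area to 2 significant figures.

5800 acres

z = ln(171/56) / ln(50300/2820) = 1.1163 / 2.8813 = 0.3874
c = 56 / 2820^0.3874 = 56 / 21.71 = 2.579
A = (74/2.579)^(1/0.3874) ⇒ ln A = ln(28.69)/0.3874 = 8.6639
A = e^8.6639 ≈ 5790 acres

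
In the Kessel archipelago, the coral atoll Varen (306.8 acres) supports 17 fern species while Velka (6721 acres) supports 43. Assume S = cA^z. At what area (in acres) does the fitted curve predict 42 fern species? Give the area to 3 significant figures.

6220 acres

z = ln(43/17) / ln(6721/306.8) = 0.9280 / 3.0868 = 0.3006
c = 17 / 306.8^0.3006 = 17 / 5.593 = 3.04
A = (42/3.04)^(1/0.3006) ⇒ ln A = ln(13.82)/0.3006 = 8.7347
A = e^8.7347 ≈ 6215 acres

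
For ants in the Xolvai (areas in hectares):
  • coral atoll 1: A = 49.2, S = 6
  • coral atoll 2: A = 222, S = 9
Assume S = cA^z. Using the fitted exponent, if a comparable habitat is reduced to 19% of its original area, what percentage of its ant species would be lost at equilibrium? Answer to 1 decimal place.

36.0%

z = ln(9/6) / ln(222/49.2) = 0.4055 / 1.5068 = 0.2691
S_new/S_old = (A_new/A_old)^z = 0.19^0.2691 = exp(0.2691 × -1.6607) = 0.6396
Fraction lost = 1 − 0.6396 = 0.3604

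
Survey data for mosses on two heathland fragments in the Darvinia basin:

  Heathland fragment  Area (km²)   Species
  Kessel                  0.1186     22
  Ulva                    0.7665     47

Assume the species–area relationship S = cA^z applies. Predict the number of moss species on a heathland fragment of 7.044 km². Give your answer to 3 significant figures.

z = ln(47/22) / ln(0.7665/0.1186) = 0.7591 / 1.8661 = 0.4068
c = 22 / 0.1186^0.4068 = 22 / 0.4201 = 52.37
S₃ = 52.37 × 7.044^0.4068 = 52.37 × 2.213 ≈ 115.9

116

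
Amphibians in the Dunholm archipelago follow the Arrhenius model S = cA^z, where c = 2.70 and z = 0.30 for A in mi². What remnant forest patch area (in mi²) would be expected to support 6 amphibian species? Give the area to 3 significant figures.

14.3 mi²

6 = 2.7 × A^0.3  ⇒  A^0.3 = 6/2.7 = 2.222
ln A = ln(2.222) / 0.3 = 0.7985 / 0.3 = 2.6617
A = e^2.6617 ≈ 14.32 mi²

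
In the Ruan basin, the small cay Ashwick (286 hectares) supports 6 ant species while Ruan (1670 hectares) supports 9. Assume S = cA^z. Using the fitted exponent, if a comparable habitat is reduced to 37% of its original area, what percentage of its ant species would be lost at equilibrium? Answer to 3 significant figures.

z = ln(9/6) / ln(1670/286) = 0.4055 / 1.7646 = 0.2298
S_new/S_old = (A_new/A_old)^z = 0.37^0.2298 = exp(0.2298 × -0.9943) = 0.7958
Fraction lost = 1 − 0.7958 = 0.2042

20.4%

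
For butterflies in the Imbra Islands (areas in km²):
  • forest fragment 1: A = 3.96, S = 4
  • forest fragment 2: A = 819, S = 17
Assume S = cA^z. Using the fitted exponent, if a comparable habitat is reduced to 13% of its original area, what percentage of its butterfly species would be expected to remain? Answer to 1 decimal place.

57.5%

z = ln(17/4) / ln(819/3.96) = 1.4469 / 5.3318 = 0.2714
S_new/S_old = (A_new/A_old)^z = 0.13^0.2714 = exp(0.2714 × -2.0402) = 0.5748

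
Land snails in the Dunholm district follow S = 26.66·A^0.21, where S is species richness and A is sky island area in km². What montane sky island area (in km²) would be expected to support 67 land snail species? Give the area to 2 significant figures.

80 km²

67 = 26.66 × A^0.21  ⇒  A^0.21 = 67/26.66 = 2.513
ln A = ln(2.513) / 0.21 = 0.9215 / 0.21 = 4.3882
A = e^4.3882 ≈ 80.5 km²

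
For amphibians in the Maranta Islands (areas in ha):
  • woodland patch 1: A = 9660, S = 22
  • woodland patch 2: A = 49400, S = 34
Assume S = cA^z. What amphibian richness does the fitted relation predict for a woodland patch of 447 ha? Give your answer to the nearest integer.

10

z = ln(34/22) / ln(49400/9660) = 0.4353 / 1.6320 = 0.2667
c = 22 / 9660^0.2667 = 22 / 11.56 = 1.903
S₃ = 1.903 × 447^0.2667 = 1.903 × 5.093 ≈ 9.692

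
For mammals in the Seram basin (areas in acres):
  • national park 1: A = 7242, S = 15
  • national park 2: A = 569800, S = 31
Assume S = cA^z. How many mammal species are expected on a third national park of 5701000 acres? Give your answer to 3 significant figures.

z = ln(31/15) / ln(569800/7242) = 0.7259 / 4.3654 = 0.1663
c = 15 / 7242^0.1663 = 15 / 4.384 = 3.422
S₃ = 3.422 × 5701000^0.1663 = 3.422 × 13.29 ≈ 45.47

45.5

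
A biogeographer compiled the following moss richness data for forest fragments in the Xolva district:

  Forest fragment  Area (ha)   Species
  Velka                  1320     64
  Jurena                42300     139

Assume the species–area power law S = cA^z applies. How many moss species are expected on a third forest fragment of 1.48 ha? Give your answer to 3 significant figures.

14.0

z = ln(139/64) / ln(42300/1320) = 0.7756 / 3.4672 = 0.2237
c = 64 / 1320^0.2237 = 64 / 4.99 = 12.83
S₃ = 12.83 × 1.48^0.2237 = 12.83 × 1.092 ≈ 14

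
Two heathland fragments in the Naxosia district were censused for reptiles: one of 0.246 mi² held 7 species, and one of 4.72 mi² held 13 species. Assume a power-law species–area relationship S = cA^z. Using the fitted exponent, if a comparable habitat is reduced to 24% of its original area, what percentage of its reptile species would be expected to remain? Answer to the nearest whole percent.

74%

z = ln(13/7) / ln(4.72/0.246) = 0.6190 / 2.9542 = 0.2095
S_new/S_old = (A_new/A_old)^z = 0.24^0.2095 = exp(0.2095 × -1.4271) = 0.7415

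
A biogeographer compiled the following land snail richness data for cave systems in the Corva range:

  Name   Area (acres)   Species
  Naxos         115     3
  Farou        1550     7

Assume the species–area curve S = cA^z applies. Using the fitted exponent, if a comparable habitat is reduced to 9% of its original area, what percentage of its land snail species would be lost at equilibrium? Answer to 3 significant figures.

z = ln(7/3) / ln(1550/115) = 0.8473 / 2.6011 = 0.3257
S_new/S_old = (A_new/A_old)^z = 0.09^0.3257 = exp(0.3257 × -2.4079) = 0.4564
Fraction lost = 1 − 0.4564 = 0.5436

54.4%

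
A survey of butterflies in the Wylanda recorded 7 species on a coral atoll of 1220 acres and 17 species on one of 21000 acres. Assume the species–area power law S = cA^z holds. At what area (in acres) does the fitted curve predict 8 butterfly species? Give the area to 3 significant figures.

z = ln(17/7) / ln(21000/1220) = 0.8873 / 2.8457 = 0.3118
c = 7 / 1220^0.3118 = 7 / 9.17 = 0.7634
A = (8/0.7634)^(1/0.3118) ⇒ ln A = ln(10.48)/0.3118 = 7.5349
A = e^7.5349 ≈ 1872 acres

1870 acres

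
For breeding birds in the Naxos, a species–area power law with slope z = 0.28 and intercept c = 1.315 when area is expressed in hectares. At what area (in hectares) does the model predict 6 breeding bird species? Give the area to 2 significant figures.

230 hectares

6 = 1.315 × A^0.28  ⇒  A^0.28 = 6/1.315 = 4.563
ln A = ln(4.563) / 0.28 = 1.5179 / 0.28 = 5.4212
A = e^5.4212 ≈ 226.1 hectares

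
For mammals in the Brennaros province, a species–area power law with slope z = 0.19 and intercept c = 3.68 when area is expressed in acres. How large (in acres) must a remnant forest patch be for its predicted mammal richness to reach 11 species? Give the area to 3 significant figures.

318 acres

11 = 3.68 × A^0.19  ⇒  A^0.19 = 11/3.68 = 2.989
ln A = ln(2.989) / 0.19 = 1.0950 / 0.19 = 5.7631
A = e^5.7631 ≈ 318.3 acres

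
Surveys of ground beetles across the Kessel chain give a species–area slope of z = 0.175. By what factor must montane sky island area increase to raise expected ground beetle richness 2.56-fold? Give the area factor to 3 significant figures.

215

(A₂/A₁)^0.175 = 2.56, so A₂/A₁ = 2.56^(1/0.175) = 2.56^5.714
ln(A₂/A₁) = ln 2.56 / 0.175 = 0.9400 / 0.175 = 5.3715
A₂/A₁ = e^5.3715 ≈ 215.2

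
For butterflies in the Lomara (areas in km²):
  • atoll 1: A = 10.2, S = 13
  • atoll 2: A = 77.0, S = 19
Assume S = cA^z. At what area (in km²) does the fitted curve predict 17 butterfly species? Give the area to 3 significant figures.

42.6 km²

z = ln(19/13) / ln(77/10.2) = 0.3795 / 2.0214 = 0.1877
c = 13 / 10.2^0.1877 = 13 / 1.546 = 8.406
A = (17/8.406)^(1/0.1877) ⇒ ln A = ln(2.022)/0.1877 = 3.7513
A = e^3.7513 ≈ 42.58 km²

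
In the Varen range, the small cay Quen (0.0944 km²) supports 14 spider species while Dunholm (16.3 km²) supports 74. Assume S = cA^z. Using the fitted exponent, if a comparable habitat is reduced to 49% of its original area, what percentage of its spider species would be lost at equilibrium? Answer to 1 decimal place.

z = ln(74/14) / ln(16.3/0.0944) = 1.6650 / 5.1514 = 0.3232
S_new/S_old = (A_new/A_old)^z = 0.49^0.3232 = exp(0.3232 × -0.7133) = 0.7941
Fraction lost = 1 − 0.7941 = 0.2059

20.6%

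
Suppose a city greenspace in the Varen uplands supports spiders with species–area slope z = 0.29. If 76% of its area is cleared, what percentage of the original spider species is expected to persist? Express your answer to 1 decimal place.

S_new/S_old = (A_new/A_old)^z = 0.24^0.29
= exp(0.29 × ln 0.24) = exp(0.29 × -1.4271) = exp(-0.4139) ≈ 0.6611

66.1%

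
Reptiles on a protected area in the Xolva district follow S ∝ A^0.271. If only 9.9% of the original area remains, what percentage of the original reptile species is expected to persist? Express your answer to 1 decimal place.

53.4%

S_new/S_old = (A_new/A_old)^z = 0.099^0.271
= exp(0.271 × ln 0.099) = exp(0.271 × -2.3126) = exp(-0.6267) ≈ 0.5343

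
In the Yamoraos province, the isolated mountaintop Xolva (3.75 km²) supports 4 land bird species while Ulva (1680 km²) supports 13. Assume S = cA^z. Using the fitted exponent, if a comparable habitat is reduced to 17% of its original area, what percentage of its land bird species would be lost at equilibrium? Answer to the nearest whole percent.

z = ln(13/4) / ln(1680/3.75) = 1.1787 / 6.1048 = 0.1931
S_new/S_old = (A_new/A_old)^z = 0.17^0.1931 = exp(0.1931 × -1.7720) = 0.7103
Fraction lost = 1 − 0.7103 = 0.2897

29%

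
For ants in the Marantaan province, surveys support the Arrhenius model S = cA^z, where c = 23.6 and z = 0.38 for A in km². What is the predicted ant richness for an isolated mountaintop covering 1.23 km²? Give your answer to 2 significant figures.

26

S = 23.6 × 1.23^0.38 = 23.6 × 1.082 ≈ 25.53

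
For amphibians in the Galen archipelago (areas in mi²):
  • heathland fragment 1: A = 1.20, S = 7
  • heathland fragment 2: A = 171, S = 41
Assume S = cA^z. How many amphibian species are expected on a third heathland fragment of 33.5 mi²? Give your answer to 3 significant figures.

22.9

z = ln(41/7) / ln(171/1.2) = 1.7677 / 4.9593 = 0.3564
c = 7 / 1.2^0.3564 = 7 / 1.067 = 6.56
S₃ = 6.56 × 33.5^0.3564 = 6.56 × 3.496 ≈ 22.93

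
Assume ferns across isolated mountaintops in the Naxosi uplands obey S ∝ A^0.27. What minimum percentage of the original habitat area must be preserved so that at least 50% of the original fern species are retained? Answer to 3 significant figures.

7.67%

Need (A_new/A_old)^0.27 = 0.5, so A_new/A_old = 0.5^(1/0.27) = 0.5^3.704
ln(A_new/A_old) = ln 0.5 / 0.27 = -0.6931 / 0.27 = -2.5672
A_new/A_old = e^-2.5672 ≈ 0.07675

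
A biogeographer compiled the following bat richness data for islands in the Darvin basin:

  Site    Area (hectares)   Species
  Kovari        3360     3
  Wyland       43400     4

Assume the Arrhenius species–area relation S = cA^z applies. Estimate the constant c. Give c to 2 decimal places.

z = ln(S₂/S₁) / ln(A₂/A₁) = ln(4/3) / ln(43400/3360) = 0.2877 / 2.5585 = 0.1124
c = S₁ / A₁^z = 3 / 3360^0.1124 = 3 / 2.492 = 1.204

1.20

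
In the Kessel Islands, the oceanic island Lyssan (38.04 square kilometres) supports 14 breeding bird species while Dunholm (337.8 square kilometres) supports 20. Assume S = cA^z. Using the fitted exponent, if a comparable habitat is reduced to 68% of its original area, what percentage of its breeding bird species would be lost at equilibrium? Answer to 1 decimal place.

6.1%

z = ln(20/14) / ln(337.8/38.04) = 0.3567 / 2.1838 = 0.1633
S_new/S_old = (A_new/A_old)^z = 0.68^0.1633 = exp(0.1633 × -0.3857) = 0.939
Fraction lost = 1 − 0.939 = 0.06105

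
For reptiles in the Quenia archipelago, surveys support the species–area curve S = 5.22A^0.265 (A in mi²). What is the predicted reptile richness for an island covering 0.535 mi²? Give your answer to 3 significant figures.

4.42

S = 5.22 × 0.535^0.265 = 5.22 × 0.8473 ≈ 4.423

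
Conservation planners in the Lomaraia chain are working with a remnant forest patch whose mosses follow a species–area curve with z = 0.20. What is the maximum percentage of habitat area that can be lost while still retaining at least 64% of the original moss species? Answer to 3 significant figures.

Need (A_new/A_old)^0.2 = 0.64, so A_new/A_old = 0.64^(1/0.2) = 0.64^5
ln(A_new/A_old) = ln 0.64 / 0.2 = -0.4463 / 0.2 = -2.2314
A_new/A_old = e^-2.2314 ≈ 0.1074
Fraction that can be lost = 1 − 0.1074 = 0.8926

89.3%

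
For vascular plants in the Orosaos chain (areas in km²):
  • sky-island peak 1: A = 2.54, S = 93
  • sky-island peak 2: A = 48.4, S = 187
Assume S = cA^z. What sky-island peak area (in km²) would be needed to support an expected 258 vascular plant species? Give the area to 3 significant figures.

z = ln(187/93) / ln(48.4/2.54) = 0.6985 / 2.9473 = 0.2370
c = 93 / 2.54^0.2370 = 93 / 1.247 = 74.57
A = (258/74.57)^(1/0.2370) ⇒ ln A = ln(3.46)/0.2370 = 5.2375
A = e^5.2375 ≈ 188.2 km²

188 km²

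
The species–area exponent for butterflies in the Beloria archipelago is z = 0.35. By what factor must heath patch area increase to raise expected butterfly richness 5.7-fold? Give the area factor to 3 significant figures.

(A₂/A₁)^0.35 = 5.7, so A₂/A₁ = 5.7^(1/0.35) = 5.7^2.857
ln(A₂/A₁) = ln 5.7 / 0.35 = 1.7405 / 0.35 = 4.9728
A₂/A₁ = e^4.9728 ≈ 144.4

144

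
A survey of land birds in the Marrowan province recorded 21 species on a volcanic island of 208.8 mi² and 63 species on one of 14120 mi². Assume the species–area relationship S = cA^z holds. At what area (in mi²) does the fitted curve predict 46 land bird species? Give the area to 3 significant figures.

z = ln(63/21) / ln(14120/208.8) = 1.0986 / 4.2140 = 0.2607
c = 21 / 208.8^0.2607 = 21 / 4.025 = 5.217
A = (46/5.217)^(1/0.2607) ⇒ ln A = ln(8.817)/0.2607 = 8.3490
A = e^8.3490 ≈ 4226 mi²

4230 mi²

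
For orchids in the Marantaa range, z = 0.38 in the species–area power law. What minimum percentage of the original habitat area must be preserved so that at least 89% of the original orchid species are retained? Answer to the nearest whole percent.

74%

Need (A_new/A_old)^0.38 = 0.89, so A_new/A_old = 0.89^(1/0.38) = 0.89^2.632
ln(A_new/A_old) = ln 0.89 / 0.38 = -0.1165 / 0.38 = -0.3067
A_new/A_old = e^-0.3067 ≈ 0.7359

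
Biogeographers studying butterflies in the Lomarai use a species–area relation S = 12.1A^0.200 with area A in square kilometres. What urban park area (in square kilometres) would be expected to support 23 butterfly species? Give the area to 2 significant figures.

23 = 12.1 × A^0.2  ⇒  A^0.2 = 23/12.1 = 1.901
ln A = ln(1.901) / 0.2 = 0.6423 / 0.2 = 3.2114
A = e^3.2114 ≈ 24.81 square kilometres

25 square kilometres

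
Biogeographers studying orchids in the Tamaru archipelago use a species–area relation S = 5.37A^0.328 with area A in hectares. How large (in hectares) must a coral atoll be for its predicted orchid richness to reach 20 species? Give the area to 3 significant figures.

55.1 hectares

20 = 5.37 × A^0.328  ⇒  A^0.328 = 20/5.37 = 3.724
ln A = ln(3.724) / 0.328 = 1.3149 / 0.328 = 4.0089
A = e^4.0089 ≈ 55.08 hectares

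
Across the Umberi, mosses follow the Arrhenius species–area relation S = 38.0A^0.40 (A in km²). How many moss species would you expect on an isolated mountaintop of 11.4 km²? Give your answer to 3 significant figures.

S = 38 × 11.4^0.4
ln S = ln 38 + 0.4 × ln 11.4 = 3.6376 + 0.4 × 2.4336 = 4.6110
S = e^4.6110 ≈ 100.6

101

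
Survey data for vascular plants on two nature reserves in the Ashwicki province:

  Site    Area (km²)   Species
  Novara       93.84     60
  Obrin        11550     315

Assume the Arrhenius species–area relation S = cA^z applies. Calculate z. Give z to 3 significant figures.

Taking logs: ln S = ln c + z ln A, so z = (ln S₂ − ln S₁)/(ln A₂ − ln A₁).
z = ln(315/60) / ln(11550/93.84) = ln(5.25) / ln(123.1) = 1.6582 / 4.8128 = 0.3445

0.345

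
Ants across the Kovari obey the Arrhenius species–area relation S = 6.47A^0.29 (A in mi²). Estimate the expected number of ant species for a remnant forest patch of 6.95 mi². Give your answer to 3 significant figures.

S = 6.47 × 6.95^0.29
ln S = ln 6.47 + 0.29 × ln 6.95 = 1.8672 + 0.29 × 1.9387 = 2.4294
S = e^2.4294 ≈ 11.35

11.4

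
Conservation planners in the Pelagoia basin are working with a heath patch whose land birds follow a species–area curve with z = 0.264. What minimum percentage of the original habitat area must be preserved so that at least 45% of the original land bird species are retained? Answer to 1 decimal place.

4.9%

Need (A_new/A_old)^0.264 = 0.45, so A_new/A_old = 0.45^(1/0.264) = 0.45^3.788
ln(A_new/A_old) = ln 0.45 / 0.264 = -0.7985 / 0.264 = -3.0247
A_new/A_old = e^-3.0247 ≈ 0.04857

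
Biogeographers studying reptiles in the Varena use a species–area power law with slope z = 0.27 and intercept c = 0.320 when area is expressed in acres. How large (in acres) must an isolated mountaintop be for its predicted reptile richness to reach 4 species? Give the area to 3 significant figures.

11600 acres

4 = 0.32 × A^0.27  ⇒  A^0.27 = 4/0.32 = 12.5
ln A = ln(12.5) / 0.27 = 2.5257 / 0.27 = 9.3546
A = e^9.3546 ≈ 11551 acres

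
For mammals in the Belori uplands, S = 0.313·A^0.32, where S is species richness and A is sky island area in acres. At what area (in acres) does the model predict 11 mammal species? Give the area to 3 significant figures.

67700 acres

11 = 0.313 × A^0.32  ⇒  A^0.32 = 11/0.313 = 35.14
ln A = ln(35.14) / 0.32 = 3.5594 / 0.32 = 11.1233
A = e^11.1233 ≈ 67729 acres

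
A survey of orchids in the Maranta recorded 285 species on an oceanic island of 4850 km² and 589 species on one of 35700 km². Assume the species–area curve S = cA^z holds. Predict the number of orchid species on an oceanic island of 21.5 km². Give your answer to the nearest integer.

z = ln(589/285) / ln(35700/4850) = 0.7259 / 1.9962 = 0.3637
c = 285 / 4850^0.3637 = 285 / 21.9 = 13.02
S₃ = 13.02 × 21.5^0.3637 = 13.02 × 3.052 ≈ 39.72

40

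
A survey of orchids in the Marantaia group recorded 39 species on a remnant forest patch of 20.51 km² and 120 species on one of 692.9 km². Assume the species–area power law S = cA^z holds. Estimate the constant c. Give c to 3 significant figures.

z = ln(S₂/S₁) / ln(A₂/A₁) = ln(120/39) / ln(692.9/20.51) = 1.1239 / 3.5200 = 0.3193
c = S₁ / A₁^z = 39 / 20.51^0.3193 = 39 / 2.624 = 14.86

14.9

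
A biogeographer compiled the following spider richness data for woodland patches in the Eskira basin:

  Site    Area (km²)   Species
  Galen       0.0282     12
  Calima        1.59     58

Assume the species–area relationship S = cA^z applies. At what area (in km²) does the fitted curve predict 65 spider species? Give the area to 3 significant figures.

z = ln(58/12) / ln(1.59/0.0282) = 1.5755 / 4.0322 = 0.3907
c = 12 / 0.0282^0.3907 = 12 / 0.248 = 48.39
A = (65/48.39)^(1/0.3907) ⇒ ln A = ln(1.343)/0.3907 = 0.7553
A = e^0.7553 ≈ 2.128 km²

2.13 km²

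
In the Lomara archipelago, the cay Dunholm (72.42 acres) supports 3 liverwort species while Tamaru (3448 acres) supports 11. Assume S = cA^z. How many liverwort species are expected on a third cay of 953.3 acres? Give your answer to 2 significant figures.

7.1

z = ln(11/3) / ln(3448/72.42) = 1.2993 / 3.8631 = 0.3363
c = 3 / 72.42^0.3363 = 3 / 4.222 = 0.7105
S₃ = 0.7105 × 953.3^0.3363 = 0.7105 × 10.05 ≈ 7.138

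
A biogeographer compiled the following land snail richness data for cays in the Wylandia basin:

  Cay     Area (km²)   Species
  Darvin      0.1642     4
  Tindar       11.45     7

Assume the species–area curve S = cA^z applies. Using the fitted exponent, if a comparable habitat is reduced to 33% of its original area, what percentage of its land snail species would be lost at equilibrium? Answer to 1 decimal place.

z = ln(7/4) / ln(11.45/0.1642) = 0.5596 / 4.2447 = 0.1318
S_new/S_old = (A_new/A_old)^z = 0.33^0.1318 = exp(0.1318 × -1.1087) = 0.864
Fraction lost = 1 − 0.864 = 0.136

13.6%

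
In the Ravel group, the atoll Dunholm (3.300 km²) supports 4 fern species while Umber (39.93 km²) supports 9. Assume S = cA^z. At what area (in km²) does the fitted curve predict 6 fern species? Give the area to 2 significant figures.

z = ln(9/4) / ln(39.93/3.3) = 0.8109 / 2.4932 = 0.3253
c = 4 / 3.3^0.3253 = 4 / 1.475 = 2.713
A = (6/2.713)^(1/0.3253) ⇒ ln A = ln(2.212)/0.3253 = 2.4405
A = e^2.4405 ≈ 11.48 km²

11 km²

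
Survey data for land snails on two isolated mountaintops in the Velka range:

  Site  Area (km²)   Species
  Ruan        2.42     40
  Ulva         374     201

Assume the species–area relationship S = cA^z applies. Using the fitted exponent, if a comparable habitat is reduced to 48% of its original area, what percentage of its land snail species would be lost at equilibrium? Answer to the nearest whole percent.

21%

z = ln(201/40) / ln(374/2.42) = 1.6144 / 5.0405 = 0.3203
S_new/S_old = (A_new/A_old)^z = 0.48^0.3203 = exp(0.3203 × -0.7340) = 0.7905
Fraction lost = 1 − 0.7905 = 0.2095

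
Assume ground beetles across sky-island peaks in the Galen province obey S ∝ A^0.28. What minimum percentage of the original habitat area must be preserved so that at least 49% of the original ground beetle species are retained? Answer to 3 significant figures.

Need (A_new/A_old)^0.28 = 0.49, so A_new/A_old = 0.49^(1/0.28) = 0.49^3.571
ln(A_new/A_old) = ln 0.49 / 0.28 = -0.7133 / 0.28 = -2.5477
A_new/A_old = e^-2.5477 ≈ 0.07826

7.83%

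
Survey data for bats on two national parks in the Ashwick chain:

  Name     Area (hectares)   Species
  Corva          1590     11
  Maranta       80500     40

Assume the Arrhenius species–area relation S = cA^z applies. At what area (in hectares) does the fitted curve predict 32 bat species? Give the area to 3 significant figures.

40900 hectares

z = ln(40/11) / ln(80500/1590) = 1.2910 / 3.9245 = 0.3290
c = 11 / 1590^0.3290 = 11 / 11.3 = 0.9734
A = (32/0.9734)^(1/0.3290) ⇒ ln A = ln(32.88)/0.3290 = 10.6177
A = e^10.6177 ≈ 40850 hectares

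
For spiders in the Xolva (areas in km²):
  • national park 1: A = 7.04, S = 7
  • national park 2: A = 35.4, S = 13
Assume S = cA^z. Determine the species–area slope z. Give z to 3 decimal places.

0.383

Taking logs: ln S = ln c + z ln A, so z = (ln S₂ − ln S₁)/(ln A₂ − ln A₁).
z = ln(13/7) / ln(35.4/7.04) = ln(1.857) / ln(5.028) = 0.6190 / 1.6151 = 0.3833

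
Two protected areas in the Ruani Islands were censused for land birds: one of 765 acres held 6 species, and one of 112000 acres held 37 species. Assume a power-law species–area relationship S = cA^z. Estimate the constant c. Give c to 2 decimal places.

z = ln(S₂/S₁) / ln(A₂/A₁) = ln(37/6) / ln(112000/765) = 1.8192 / 4.9864 = 0.3648
c = S₁ / A₁^z = 6 / 765^0.3648 = 6 / 11.27 = 0.5323

0.53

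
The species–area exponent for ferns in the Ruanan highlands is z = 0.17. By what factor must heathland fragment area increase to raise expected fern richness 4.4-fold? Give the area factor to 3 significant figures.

(A₂/A₁)^0.17 = 4.4, so A₂/A₁ = 4.4^(1/0.17) = 4.4^5.882
ln(A₂/A₁) = ln 4.4 / 0.17 = 1.4816 / 0.17 = 8.7153
A₂/A₁ = e^8.7153 ≈ 6096

6100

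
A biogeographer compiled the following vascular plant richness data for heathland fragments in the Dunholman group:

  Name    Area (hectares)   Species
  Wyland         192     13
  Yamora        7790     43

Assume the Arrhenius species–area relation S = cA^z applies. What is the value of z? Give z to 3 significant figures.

Taking logs: ln S = ln c + z ln A, so z = (ln S₂ − ln S₁)/(ln A₂ − ln A₁).
z = ln(43/13) / ln(7790/192) = ln(3.308) / ln(40.57) = 1.1963 / 3.7031 = 0.3230

0.323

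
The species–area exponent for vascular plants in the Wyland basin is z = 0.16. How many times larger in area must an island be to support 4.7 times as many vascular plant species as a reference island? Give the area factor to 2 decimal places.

15871.27

(A₂/A₁)^0.16 = 4.7, so A₂/A₁ = 4.7^(1/0.16) = 4.7^6.25
ln(A₂/A₁) = ln 4.7 / 0.16 = 1.5476 / 0.16 = 9.6723
A₂/A₁ = e^9.6723 ≈ 15871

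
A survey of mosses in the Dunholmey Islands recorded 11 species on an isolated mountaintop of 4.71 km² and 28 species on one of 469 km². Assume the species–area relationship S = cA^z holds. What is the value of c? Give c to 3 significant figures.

8.03

z = ln(S₂/S₁) / ln(A₂/A₁) = ln(28/11) / ln(469/4.71) = 0.9343 / 4.6009 = 0.2031
c = S₁ / A₁^z = 11 / 4.71^0.2031 = 11 / 1.37 = 8.03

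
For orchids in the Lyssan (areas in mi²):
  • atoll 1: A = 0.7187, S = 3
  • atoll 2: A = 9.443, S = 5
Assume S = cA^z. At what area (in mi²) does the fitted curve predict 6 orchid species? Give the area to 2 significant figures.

24 mi²

z = ln(5/3) / ln(9.443/0.7187) = 0.5108 / 2.5756 = 0.1983
c = 3 / 0.7187^0.1983 = 3 / 0.9366 = 3.203
A = (6/3.203)^(1/0.1983) ⇒ ln A = ln(1.873)/0.1983 = 3.1645
A = e^3.1645 ≈ 23.68 mi²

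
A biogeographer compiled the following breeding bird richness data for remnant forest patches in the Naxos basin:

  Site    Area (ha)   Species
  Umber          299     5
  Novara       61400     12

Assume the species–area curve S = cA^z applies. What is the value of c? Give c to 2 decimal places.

z = ln(S₂/S₁) / ln(A₂/A₁) = ln(12/5) / ln(61400/299) = 0.8755 / 5.3247 = 0.1644
c = S₁ / A₁^z = 5 / 299^0.1644 = 5 / 2.553 = 1.959

1.96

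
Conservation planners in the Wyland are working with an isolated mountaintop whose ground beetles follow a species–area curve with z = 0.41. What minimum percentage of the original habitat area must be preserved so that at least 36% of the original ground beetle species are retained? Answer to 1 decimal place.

Need (A_new/A_old)^0.41 = 0.36, so A_new/A_old = 0.36^(1/0.41) = 0.36^2.439
ln(A_new/A_old) = ln 0.36 / 0.41 = -1.0217 / 0.41 = -2.4918
A_new/A_old = e^-2.4918 ≈ 0.08276

8.3%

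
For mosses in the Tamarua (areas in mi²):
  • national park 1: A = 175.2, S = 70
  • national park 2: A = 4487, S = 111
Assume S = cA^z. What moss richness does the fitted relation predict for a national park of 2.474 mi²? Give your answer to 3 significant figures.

38.2

z = ln(111/70) / ln(4487/175.2) = 0.4610 / 3.2430 = 0.1422
c = 70 / 175.2^0.1422 = 70 / 2.084 = 33.59
S₃ = 33.59 × 2.474^0.1422 = 33.59 × 1.137 ≈ 38.2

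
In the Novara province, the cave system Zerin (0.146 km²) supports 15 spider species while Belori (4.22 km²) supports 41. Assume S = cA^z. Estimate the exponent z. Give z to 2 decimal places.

0.30

Taking logs: ln S = ln c + z ln A, so z = (ln S₂ − ln S₁)/(ln A₂ − ln A₁).
z = ln(41/15) / ln(4.22/0.146) = ln(2.733) / ln(28.9) = 1.0055 / 3.3640 = 0.2989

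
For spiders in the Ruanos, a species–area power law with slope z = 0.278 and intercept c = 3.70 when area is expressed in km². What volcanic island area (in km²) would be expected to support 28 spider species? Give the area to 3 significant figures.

1450 km²

28 = 3.7 × A^0.278  ⇒  A^0.278 = 28/3.7 = 7.568
ln A = ln(7.568) / 0.278 = 2.0239 / 0.278 = 7.2801
A = e^7.2801 ≈ 1451 km²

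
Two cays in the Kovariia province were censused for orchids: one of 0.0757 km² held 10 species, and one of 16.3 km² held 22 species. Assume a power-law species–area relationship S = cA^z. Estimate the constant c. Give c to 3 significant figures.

z = ln(S₂/S₁) / ln(A₂/A₁) = ln(22/10) / ln(16.3/0.0757) = 0.7885 / 5.3721 = 0.1468
c = S₁ / A₁^z = 10 / 0.0757^0.1468 = 10 / 0.6847 = 14.61

14.6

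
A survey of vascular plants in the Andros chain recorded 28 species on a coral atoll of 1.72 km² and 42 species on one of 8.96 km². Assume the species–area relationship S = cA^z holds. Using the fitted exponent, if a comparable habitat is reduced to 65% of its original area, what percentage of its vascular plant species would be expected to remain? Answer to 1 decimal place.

90.0%

z = ln(42/28) / ln(8.96/1.72) = 0.4055 / 1.6504 = 0.2457
S_new/S_old = (A_new/A_old)^z = 0.65^0.2457 = exp(0.2457 × -0.4308) = 0.8996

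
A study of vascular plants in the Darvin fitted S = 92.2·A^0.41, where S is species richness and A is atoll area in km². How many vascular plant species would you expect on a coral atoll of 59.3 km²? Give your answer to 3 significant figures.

492

S = 92.2 × 59.3^0.41 = 92.2 × 5.333 ≈ 491.7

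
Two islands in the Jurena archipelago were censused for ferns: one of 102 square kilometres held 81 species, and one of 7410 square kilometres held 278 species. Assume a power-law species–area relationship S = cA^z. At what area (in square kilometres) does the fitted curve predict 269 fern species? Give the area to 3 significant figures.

6610 square kilometres

z = ln(278/81) / ln(7410/102) = 1.2332 / 4.2856 = 0.2877
c = 81 / 102^0.2877 = 81 / 3.784 = 21.41
A = (269/21.41)^(1/0.2877) ⇒ ln A = ln(12.57)/0.2877 = 8.7962
A = e^8.7962 ≈ 6609 square kilometres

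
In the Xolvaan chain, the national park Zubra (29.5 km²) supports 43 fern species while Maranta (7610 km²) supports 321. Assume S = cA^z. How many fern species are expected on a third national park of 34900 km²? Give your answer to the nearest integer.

557

z = ln(321/43) / ln(7610/29.5) = 2.0102 / 5.5528 = 0.3620
c = 43 / 29.5^0.3620 = 43 / 3.405 = 12.63
S₃ = 12.63 × 34900^0.3620 = 12.63 × 44.12 ≈ 557.1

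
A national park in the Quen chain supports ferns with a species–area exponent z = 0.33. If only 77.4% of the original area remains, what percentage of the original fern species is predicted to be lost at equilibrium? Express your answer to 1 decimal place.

8.1%

S_new/S_old = (A_new/A_old)^z = 0.774^0.33
= exp(0.33 × ln 0.774) = exp(0.33 × -0.2562) = exp(-0.0845) ≈ 0.9189
Fraction lost = 1 − 0.9189 = 0.08107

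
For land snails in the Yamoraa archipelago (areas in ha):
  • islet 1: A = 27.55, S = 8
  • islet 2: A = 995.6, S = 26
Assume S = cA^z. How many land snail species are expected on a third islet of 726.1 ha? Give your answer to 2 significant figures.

23

z = ln(26/8) / ln(995.6/27.55) = 1.1787 / 3.5873 = 0.3286
c = 8 / 27.55^0.3286 = 8 / 2.973 = 2.691
S₃ = 2.691 × 726.1^0.3286 = 2.691 × 8.71 ≈ 23.44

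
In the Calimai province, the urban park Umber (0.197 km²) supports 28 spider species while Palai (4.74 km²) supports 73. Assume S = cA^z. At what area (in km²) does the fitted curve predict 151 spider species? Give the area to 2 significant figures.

53 km²

z = ln(73/28) / ln(4.74/0.197) = 0.9583 / 3.1806 = 0.3013
c = 28 / 0.197^0.3013 = 28 / 0.613 = 45.68
A = (151/45.68)^(1/0.3013) ⇒ ln A = ln(3.306)/0.3013 = 3.9685
A = e^3.9685 ≈ 52.9 km²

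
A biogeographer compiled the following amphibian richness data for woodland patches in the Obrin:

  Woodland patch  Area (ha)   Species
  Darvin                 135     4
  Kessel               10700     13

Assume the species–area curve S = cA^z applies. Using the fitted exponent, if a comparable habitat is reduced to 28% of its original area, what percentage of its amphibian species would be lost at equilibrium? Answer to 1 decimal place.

z = ln(13/4) / ln(10700/135) = 1.1787 / 4.3727 = 0.2695
S_new/S_old = (A_new/A_old)^z = 0.28^0.2695 = exp(0.2695 × -1.2730) = 0.7096
Fraction lost = 1 − 0.7096 = 0.2904

29.0%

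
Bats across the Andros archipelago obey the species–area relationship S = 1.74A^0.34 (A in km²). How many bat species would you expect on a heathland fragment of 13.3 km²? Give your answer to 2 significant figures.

4.2

S = 1.74 × 13.3^0.34
ln S = ln 1.74 + 0.34 × ln 13.3 = 0.5539 + 0.34 × 2.5878 = 1.4337
S = e^1.4337 ≈ 4.194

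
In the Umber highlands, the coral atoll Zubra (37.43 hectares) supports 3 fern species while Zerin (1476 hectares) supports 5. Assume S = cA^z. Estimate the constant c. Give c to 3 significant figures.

1.81

z = ln(S₂/S₁) / ln(A₂/A₁) = ln(5/3) / ln(1476/37.43) = 0.5108 / 3.6746 = 0.1390
c = S₁ / A₁^z = 3 / 37.43^0.1390 = 3 / 1.655 = 1.813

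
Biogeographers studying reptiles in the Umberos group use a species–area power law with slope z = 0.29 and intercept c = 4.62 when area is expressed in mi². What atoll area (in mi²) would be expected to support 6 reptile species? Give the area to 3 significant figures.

6 = 4.62 × A^0.29  ⇒  A^0.29 = 6/4.62 = 1.299
ln A = ln(1.299) / 0.29 = 0.2614 / 0.29 = 0.9013
A = e^0.9013 ≈ 2.463 mi²

2.46 mi²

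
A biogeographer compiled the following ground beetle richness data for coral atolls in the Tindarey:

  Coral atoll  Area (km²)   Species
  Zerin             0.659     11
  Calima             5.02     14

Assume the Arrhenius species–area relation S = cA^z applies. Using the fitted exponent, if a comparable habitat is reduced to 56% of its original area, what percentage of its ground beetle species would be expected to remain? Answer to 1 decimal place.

z = ln(14/11) / ln(5.02/0.659) = 0.2412 / 2.0305 = 0.1188
S_new/S_old = (A_new/A_old)^z = 0.56^0.1188 = exp(0.1188 × -0.5798) = 0.9335

93.3%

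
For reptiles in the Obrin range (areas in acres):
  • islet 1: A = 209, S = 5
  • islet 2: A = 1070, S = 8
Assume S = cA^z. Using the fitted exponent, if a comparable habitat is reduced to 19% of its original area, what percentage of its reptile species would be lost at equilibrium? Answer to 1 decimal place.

38.0%

z = ln(8/5) / ln(1070/209) = 0.4700 / 1.6331 = 0.2878
S_new/S_old = (A_new/A_old)^z = 0.19^0.2878 = exp(0.2878 × -1.6607) = 0.62
Fraction lost = 1 − 0.62 = 0.38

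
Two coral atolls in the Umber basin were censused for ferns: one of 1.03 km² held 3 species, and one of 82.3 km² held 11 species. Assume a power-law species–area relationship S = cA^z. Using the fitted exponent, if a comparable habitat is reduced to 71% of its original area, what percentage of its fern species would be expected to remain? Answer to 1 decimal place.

z = ln(11/3) / ln(82.3/1.03) = 1.2993 / 4.3808 = 0.2966
S_new/S_old = (A_new/A_old)^z = 0.71^0.2966 = exp(0.2966 × -0.3425) = 0.9034

90.3%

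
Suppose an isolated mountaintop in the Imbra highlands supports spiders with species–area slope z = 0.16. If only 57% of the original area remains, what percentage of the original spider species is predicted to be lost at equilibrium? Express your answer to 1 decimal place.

S_new/S_old = (A_new/A_old)^z = 0.57^0.16
= exp(0.16 × ln 0.57) = exp(0.16 × -0.5621) = exp(-0.0899) ≈ 0.914
Fraction lost = 1 − 0.914 = 0.08601

8.6%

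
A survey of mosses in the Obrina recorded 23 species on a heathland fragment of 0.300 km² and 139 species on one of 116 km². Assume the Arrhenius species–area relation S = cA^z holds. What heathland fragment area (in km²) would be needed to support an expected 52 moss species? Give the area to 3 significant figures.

z = ln(139/23) / ln(116/0.3) = 1.7990 / 5.9576 = 0.3020
c = 23 / 0.3^0.3020 = 23 / 0.6952 = 33.08
A = (52/33.08)^(1/0.3020) ⇒ ln A = ln(1.572)/0.3020 = 1.4975
A = e^1.4975 ≈ 4.47 km²

4.47 km²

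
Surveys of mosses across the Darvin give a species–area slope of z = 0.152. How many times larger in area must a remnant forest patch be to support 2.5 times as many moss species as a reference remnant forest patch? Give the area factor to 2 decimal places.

414.98

(A₂/A₁)^0.152 = 2.5, so A₂/A₁ = 2.5^(1/0.152) = 2.5^6.579
ln(A₂/A₁) = ln 2.5 / 0.152 = 0.9163 / 0.152 = 6.0282
A₂/A₁ = e^6.0282 ≈ 415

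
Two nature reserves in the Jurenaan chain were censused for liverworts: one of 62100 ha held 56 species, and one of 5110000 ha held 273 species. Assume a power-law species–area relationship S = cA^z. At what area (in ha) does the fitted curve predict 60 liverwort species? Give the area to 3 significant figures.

z = ln(273/56) / ln(5110000/62100) = 1.5841 / 4.4102 = 0.3592
c = 56 / 62100^0.3592 = 56 / 52.68 = 1.063
A = (60/1.063)^(1/0.3592) ⇒ ln A = ln(56.44)/0.3592 = 11.2286
A = e^11.2286 ≈ 75251 ha

75300 ha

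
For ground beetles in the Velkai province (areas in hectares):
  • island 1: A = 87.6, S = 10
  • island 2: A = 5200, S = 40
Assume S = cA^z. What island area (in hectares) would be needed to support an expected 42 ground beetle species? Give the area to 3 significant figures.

z = ln(40/10) / ln(5200/87.6) = 1.3863 / 4.0836 = 0.3395
c = 10 / 87.6^0.3395 = 10 / 4.565 = 2.191
A = (42/2.191)^(1/0.3395) ⇒ ln A = ln(19.17)/0.3395 = 8.7001
A = e^8.7001 ≈ 6004 hectares

6000 hectares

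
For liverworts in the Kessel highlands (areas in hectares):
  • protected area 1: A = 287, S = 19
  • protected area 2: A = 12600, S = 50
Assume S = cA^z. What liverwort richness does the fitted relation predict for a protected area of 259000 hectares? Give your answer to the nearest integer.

108

z = ln(50/19) / ln(12600/287) = 0.9676 / 3.7820 = 0.2558
c = 19 / 287^0.2558 = 19 / 4.254 = 4.466
S₃ = 4.466 × 259000^0.2558 = 4.466 × 24.26 ≈ 108.4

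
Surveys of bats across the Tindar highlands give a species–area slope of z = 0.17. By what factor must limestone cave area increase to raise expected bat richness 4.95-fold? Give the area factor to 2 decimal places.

12187.45

(A₂/A₁)^0.17 = 4.95, so A₂/A₁ = 4.95^(1/0.17) = 4.95^5.882
ln(A₂/A₁) = ln 4.95 / 0.17 = 1.5994 / 0.17 = 9.4082
A₂/A₁ = e^9.4082 ≈ 12187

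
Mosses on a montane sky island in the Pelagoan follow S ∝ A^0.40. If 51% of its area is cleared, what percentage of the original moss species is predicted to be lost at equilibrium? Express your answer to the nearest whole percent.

25%

S_new/S_old = (A_new/A_old)^z = 0.49^0.4
= exp(0.4 × ln 0.49) = exp(0.4 × -0.7133) = exp(-0.2853) ≈ 0.7518
Fraction lost = 1 − 0.7518 = 0.2482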